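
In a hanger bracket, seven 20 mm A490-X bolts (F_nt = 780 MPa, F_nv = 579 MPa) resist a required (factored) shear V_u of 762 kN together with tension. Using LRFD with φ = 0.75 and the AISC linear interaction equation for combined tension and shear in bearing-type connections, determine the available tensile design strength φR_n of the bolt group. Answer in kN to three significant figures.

646 kN

A_b = π·20²/4 = 314.2 mm²; f_rv = 762 × 1000 / (7 × 314.2) = 346.5 MPa.
F'_nt = 1.3 F_nt − (F_nt / φF_nv) f_rv = 1.3·780 − (780/(0.75·579))·346.5 = 391.6 MPa, capped at F_nt → F'_nt = 391.6 MPa.
R_n = F'_nt · A_b · n = 391.6 × 314.2 × 7 / 1000 = 861.2 kN.
Design strength φR_n = 0.75 × 861.2 = 646 kN.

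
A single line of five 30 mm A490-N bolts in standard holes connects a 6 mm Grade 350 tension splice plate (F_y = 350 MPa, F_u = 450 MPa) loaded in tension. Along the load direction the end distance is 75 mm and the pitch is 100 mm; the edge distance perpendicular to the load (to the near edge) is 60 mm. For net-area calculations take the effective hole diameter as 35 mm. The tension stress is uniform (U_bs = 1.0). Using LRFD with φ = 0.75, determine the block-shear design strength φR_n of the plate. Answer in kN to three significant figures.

Shear plane L_v = 75 + 4·100 = 475 mm; A_gv = 475 × 6 = 2850 mm².
A_nv = (475 − 4.5·35) × 6 = 1905 mm².
A_nt = (60 − 0.5·35) × 6 = 255 mm².
0.6 F_u A_nv = 514.4 kN; 0.6 F_y A_gv = 598.5 kN → shear rupture governs the shear term.
R_n = 514.4 + 1.0 × 450 × 255 / 1000 = 629.1 kN.
Design strength φR_n = 0.75 × 629.1 = 472 kN.

472 kN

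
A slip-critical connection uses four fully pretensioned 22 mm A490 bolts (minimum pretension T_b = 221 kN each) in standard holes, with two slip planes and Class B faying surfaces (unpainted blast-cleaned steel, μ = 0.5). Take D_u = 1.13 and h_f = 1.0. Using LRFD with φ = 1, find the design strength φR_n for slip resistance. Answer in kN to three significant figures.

R_n = μ · D_u · h_f · T_b · n_s · n_b = 0.5 × 1.13 × 1.0 × 221 × 2 × 4 = 998.9 kN.
Design strength φR_n = 1 × 998.9 = 999 kN.

999 kN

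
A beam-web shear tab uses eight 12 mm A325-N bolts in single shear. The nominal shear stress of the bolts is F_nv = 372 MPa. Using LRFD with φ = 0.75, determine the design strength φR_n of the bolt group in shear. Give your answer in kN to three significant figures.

252 kN

A_b = π × 12² / 4 = 113.1 mm².
R_n = F_nv · A_b · n · n_s = 372 × 113.1 × 8 × 1 / 1000 = 336.6 kN.
Design strength φR_n = 0.75 × 336.6 = 252 kN.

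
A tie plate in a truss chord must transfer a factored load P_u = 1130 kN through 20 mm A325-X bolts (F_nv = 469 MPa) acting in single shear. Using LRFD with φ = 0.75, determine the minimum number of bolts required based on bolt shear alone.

A_b = π·20²/4 = 314.2 mm².
Per-bolt design strength φR_n = 0.75 × 469 × 314.2 × 1 / 1000 = 110.5 kN.
n ≥ 1130 / 110.5 = 10.23 → use 11 bolts.

11 bolts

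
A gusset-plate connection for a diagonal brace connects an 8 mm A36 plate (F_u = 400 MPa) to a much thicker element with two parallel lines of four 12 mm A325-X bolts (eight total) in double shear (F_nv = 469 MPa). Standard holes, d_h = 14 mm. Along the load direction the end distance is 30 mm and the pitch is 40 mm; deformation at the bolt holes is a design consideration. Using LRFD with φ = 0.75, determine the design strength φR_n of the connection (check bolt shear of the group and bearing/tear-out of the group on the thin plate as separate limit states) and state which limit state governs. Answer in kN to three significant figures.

Bolt shear: A_b = π·12²/4 = 113.1 mm²; R_n = 469 × 113.1 × 8 × 2 / 1000 = 848.7 kN → 0.75 × 848.7 = 637 kN.
Bearing (1.2 l_c t F_u ≤ 2.4 d t F_u): upper limit = 2.4·12·8·400 / 1000 = 92.16 kN.
  Edge l_c = 30 − 14/2 = 23 → r_n = 88.32 kN; interior l_c = 40 − 14 = 26 → r_n = 92.16 kN.
  R_n,bearing = 2·88.32 + 6·92.16 = 729.6 kN → 0.75 × 729.6 = 547 kN.
Bearing governs: 547 kN.

547 kN (bearing governs)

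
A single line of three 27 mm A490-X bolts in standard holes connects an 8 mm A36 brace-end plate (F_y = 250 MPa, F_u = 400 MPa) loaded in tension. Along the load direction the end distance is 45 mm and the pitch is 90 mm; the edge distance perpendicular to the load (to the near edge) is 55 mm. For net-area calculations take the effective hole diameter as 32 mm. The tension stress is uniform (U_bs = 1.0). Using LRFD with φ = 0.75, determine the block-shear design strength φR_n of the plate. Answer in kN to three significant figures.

296 kN

Shear plane L_v = 45 + 2·90 = 225 mm; A_gv = 225 × 8 = 1800 mm².
A_nv = (225 − 2.5·32) × 8 = 1160 mm².
A_nt = (55 − 0.5·32) × 8 = 312 mm².
0.6 F_u A_nv = 278.4 kN; 0.6 F_y A_gv = 270 kN → shear yielding governs the shear term.
R_n = 270 + 1.0 × 400 × 312 / 1000 = 394.8 kN.
Design strength φR_n = 0.75 × 394.8 = 296 kN.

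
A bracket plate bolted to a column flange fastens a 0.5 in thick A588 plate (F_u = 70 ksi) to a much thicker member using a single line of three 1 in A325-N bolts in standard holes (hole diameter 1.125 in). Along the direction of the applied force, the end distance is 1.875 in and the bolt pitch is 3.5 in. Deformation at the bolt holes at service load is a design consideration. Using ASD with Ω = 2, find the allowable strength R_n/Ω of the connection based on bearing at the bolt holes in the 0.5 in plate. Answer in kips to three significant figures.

112 kips

Per bolt r_n = 1.2 l_c t F_u ≤ 2.4 d t F_u; upper limit = 2.4 × 1 × 0.5 × 70 = 84 kips.
Edge bolt: l_c = 1.875 − 1.125/2 = 1.312 in → 1.2 × 1.312 × 0.5 × 70 = 55.12 → r_n = 55.12 kips.
Interior bolts: l_c = 3.5 − 1.125 = 2.375 in → 1.2 × 2.375 × 0.5 × 70 = 99.75 → r_n = 84 kips.
R_n = 1 × 55.12 + 2 × 84 = 223.1 kips.
Allowable strength R_n/Ω = 223.1 / 2 = 112 kips.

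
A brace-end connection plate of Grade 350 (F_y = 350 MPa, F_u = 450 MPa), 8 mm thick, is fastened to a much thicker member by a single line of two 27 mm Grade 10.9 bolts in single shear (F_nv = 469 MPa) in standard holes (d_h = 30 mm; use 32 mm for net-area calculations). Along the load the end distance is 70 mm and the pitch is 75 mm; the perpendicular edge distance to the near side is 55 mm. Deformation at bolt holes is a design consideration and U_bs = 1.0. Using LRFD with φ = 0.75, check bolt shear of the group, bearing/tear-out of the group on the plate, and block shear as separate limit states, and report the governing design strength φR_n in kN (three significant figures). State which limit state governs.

262 kN (block shear governs)

Bolt shear: A_b = π·27²/4 = 572.6 mm²; R_n = 469 × 572.6 × 2 × 1 / 1000 = 537.1 kN → 0.75 × 537.1 = 403 kN.
Bearing: edge l_c = 55, r_n = 233.3 kN; interior l_c = 45, r_n = 194.4 kN; R_n = 233.3 + 1·194.4 = 427.7 kN → 321 kN.
Block shear: A_gv = 1160, A_nv = 776, A_nt = 312 mm²; R_n = min(0.6F_uA_nv, 0.6F_yA_gv) + U_bs·F_u·A_nt = 349.9 kN → 262 kN.
Block shear governs: 262 kN.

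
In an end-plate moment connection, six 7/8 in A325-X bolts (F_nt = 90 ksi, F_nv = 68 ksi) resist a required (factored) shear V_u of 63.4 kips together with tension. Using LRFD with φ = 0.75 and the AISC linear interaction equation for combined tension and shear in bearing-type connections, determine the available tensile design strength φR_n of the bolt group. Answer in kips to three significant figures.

A_b = π·0.875²/4 = 0.6013 in²; f_rv = 63.4 / (6 × 0.6013) = 17.57 ksi.
F'_nt = 1.3 F_nt − (F_nt / φF_nv) f_rv = 1.3·90 − (90/(0.75·68))·17.57 = 85.99 ksi, capped at F_nt → F'_nt = 85.99 ksi.
R_n = F'_nt · A_b · n = 85.99 × 0.6013 × 6 = 310.2 kips.
Design strength φR_n = 0.75 × 310.2 = 233 kips.

233 kips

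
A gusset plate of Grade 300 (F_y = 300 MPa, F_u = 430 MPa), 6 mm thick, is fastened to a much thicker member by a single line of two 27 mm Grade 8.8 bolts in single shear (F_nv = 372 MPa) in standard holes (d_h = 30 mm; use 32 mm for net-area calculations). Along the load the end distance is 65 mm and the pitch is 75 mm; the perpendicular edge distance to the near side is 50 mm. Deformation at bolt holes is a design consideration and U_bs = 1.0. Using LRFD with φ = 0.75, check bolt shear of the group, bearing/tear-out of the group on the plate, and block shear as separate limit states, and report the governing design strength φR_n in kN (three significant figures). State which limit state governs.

173 kN (block shear governs)

Bolt shear: A_b = π·27²/4 = 572.6 mm²; R_n = 372 × 572.6 × 2 × 1 / 1000 = 426 kN → 0.75 × 426 = 319 kN.
Bearing: edge l_c = 50, r_n = 154.8 kN; interior l_c = 45, r_n = 139.3 kN; R_n = 154.8 + 1·139.3 = 294.1 kN → 221 kN.
Block shear: A_gv = 840, A_nv = 552, A_nt = 204 mm²; R_n = min(0.6F_uA_nv, 0.6F_yA_gv) + U_bs·F_u·A_nt = 230.1 kN → 173 kN.
Block shear governs: 173 kN.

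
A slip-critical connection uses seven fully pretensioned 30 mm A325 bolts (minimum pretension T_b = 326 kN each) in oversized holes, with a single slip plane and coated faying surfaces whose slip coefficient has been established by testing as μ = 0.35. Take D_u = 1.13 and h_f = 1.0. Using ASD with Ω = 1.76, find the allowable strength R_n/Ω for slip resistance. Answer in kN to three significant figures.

513 kN

R_n = μ · D_u · h_f · T_b · n_s · n_b = 0.35 × 1.13 × 1.0 × 326 × 1 × 7 = 902.5 kN.
Allowable strength R_n/Ω = 902.5 / 1.76 = 513 kN.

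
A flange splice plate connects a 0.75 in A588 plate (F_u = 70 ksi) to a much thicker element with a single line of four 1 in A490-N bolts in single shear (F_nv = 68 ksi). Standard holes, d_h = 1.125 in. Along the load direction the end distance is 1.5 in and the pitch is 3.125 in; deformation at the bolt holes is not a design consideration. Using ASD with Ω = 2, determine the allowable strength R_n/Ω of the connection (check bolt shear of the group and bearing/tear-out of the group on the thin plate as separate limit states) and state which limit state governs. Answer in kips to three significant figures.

107 kips (bolt shear governs)

Bolt shear: A_b = π·1²/4 = 0.7854 in²; R_n = 68 × 0.7854 × 4 × 1 = 213.6 kips → 213.6 / 2 = 107 kips.
Bearing (1.5 l_c t F_u ≤ 3.0 d t F_u): upper limit = 3.0·1·0.75·70 = 157.5 kips.
  Edge l_c = 1.5 − 1.125/2 = 0.9375 → r_n = 73.83 kips; interior l_c = 3.125 − 1.125 = 2 → r_n = 157.5 kips.
  R_n,bearing = 1·73.83 + 3·157.5 = 546.3 kips → 546.3 / 2 = 273 kips.
Bolt shear governs: 107 kips.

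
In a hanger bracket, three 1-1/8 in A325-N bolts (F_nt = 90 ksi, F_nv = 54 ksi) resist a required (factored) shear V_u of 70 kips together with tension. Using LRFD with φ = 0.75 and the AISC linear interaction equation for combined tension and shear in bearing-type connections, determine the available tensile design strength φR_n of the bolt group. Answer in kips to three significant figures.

145 kips

A_b = π·1.125²/4 = 0.994 in²; f_rv = 70 / (3 × 0.994) = 23.47 ksi.
F'_nt = 1.3 F_nt − (F_nt / φF_nv) f_rv = 1.3·90 − (90/(0.75·54))·23.47 = 64.84 ksi, capped at F_nt → F'_nt = 64.84 ksi.
R_n = F'_nt · A_b · n = 64.84 × 0.994 × 3 = 193.3 kips.
Design strength φR_n = 0.75 × 193.3 = 145 kips.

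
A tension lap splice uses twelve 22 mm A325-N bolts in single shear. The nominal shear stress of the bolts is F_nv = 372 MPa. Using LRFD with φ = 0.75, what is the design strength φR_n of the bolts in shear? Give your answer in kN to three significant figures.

A_b = π × 22² / 4 = 380.1 mm².
R_n = F_nv · A_b · n · n_s = 372 × 380.1 × 12 × 1 / 1000 = 1697 kN.
Design strength φR_n = 0.75 × 1697 = 1270 kN.

1270 kN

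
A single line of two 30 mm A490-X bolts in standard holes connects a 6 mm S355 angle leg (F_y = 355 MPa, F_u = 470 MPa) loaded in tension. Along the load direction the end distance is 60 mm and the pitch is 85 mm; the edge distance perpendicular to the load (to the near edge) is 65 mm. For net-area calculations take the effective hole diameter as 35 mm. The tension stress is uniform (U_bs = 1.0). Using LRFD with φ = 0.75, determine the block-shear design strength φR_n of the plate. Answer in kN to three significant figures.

Shear plane L_v = 60 + 1·85 = 145 mm; A_gv = 145 × 6 = 870 mm².
A_nv = (145 − 1.5·35) × 6 = 555 mm².
A_nt = (65 − 0.5·35) × 6 = 285 mm².
0.6 F_u A_nv = 156.5 kN; 0.6 F_y A_gv = 185.3 kN → shear rupture governs the shear term.
R_n = 156.5 + 1.0 × 470 × 285 / 1000 = 290.5 kN.
Design strength φR_n = 0.75 × 290.5 = 218 kN.

218 kN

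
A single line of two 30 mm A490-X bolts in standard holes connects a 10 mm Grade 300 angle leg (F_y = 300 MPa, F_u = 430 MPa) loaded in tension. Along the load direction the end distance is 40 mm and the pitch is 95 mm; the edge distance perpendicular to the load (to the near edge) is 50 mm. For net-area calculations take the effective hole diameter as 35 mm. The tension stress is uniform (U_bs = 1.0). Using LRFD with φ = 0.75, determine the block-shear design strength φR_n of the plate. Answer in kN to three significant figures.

264 kN

Shear plane L_v = 40 + 1·95 = 135 mm; A_gv = 135 × 10 = 1350 mm².
A_nv = (135 − 1.5·35) × 10 = 825 mm².
A_nt = (50 − 0.5·35) × 10 = 325 mm².
0.6 F_u A_nv = 212.8 kN; 0.6 F_y A_gv = 243 kN → shear rupture governs the shear term.
R_n = 212.8 + 1.0 × 430 × 325 / 1000 = 352.6 kN.
Design strength φR_n = 0.75 × 352.6 = 264 kN.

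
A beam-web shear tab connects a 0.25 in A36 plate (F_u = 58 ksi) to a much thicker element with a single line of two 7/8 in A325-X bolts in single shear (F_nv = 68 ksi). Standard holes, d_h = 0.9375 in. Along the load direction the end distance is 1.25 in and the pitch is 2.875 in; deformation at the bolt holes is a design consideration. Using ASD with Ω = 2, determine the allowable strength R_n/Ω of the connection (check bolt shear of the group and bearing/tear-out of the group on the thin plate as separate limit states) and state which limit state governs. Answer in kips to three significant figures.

22 kips (bearing governs)

Bolt shear: A_b = π·0.875²/4 = 0.6013 in²; R_n = 68 × 0.6013 × 2 × 1 = 81.78 kips → 81.78 / 2 = 40.9 kips.
Bearing (1.2 l_c t F_u ≤ 2.4 d t F_u): upper limit = 2.4·0.875·0.25·58 = 30.45 kips.
  Edge l_c = 1.25 − 0.9375/2 = 0.7812 → r_n = 13.59 kips; interior l_c = 2.875 − 0.9375 = 1.938 → r_n = 30.45 kips.
  R_n,bearing = 1·13.59 + 1·30.45 = 44.04 kips → 44.04 / 2 = 22 kips.
Bearing governs: 22 kips.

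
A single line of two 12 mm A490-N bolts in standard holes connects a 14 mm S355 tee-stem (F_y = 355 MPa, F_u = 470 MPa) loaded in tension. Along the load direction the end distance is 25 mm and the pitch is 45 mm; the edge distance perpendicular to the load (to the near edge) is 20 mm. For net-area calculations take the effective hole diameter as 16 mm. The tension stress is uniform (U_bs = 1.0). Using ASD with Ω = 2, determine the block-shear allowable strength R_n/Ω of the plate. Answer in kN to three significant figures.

Shear plane L_v = 25 + 1·45 = 70 mm; A_gv = 70 × 14 = 980 mm².
A_nv = (70 − 1.5·16) × 14 = 644 mm².
A_nt = (20 − 0.5·16) × 14 = 168 mm².
0.6 F_u A_nv = 181.6 kN; 0.6 F_y A_gv = 208.7 kN → shear rupture governs the shear term.
R_n = 181.6 + 1.0 × 470 × 168 / 1000 = 260.6 kN.
Allowable strength R_n/Ω = 260.6 / 2 = 130 kN.

130 kN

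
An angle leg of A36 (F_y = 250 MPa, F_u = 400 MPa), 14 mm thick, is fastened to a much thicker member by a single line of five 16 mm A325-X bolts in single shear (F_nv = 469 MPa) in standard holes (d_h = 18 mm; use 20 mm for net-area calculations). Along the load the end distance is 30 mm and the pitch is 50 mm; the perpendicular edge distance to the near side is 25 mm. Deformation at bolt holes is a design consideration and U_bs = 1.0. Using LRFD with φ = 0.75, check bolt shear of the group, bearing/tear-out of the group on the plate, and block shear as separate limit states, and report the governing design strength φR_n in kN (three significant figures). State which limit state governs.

Bolt shear: A_b = π·16²/4 = 201.1 mm²; R_n = 469 × 201.1 × 5 × 1 / 1000 = 471.5 kN → 0.75 × 471.5 = 354 kN.
Bearing: edge l_c = 21, r_n = 141.1 kN; interior l_c = 32, r_n = 215 kN; R_n = 141.1 + 4·215 = 1001 kN → 751 kN.
Block shear: A_gv = 3220, A_nv = 1960, A_nt = 210 mm²; R_n = min(0.6F_uA_nv, 0.6F_yA_gv) + U_bs·F_u·A_nt = 554.4 kN → 416 kN.
Bolt shear governs: 354 kN.

354 kN (bolt shear governs)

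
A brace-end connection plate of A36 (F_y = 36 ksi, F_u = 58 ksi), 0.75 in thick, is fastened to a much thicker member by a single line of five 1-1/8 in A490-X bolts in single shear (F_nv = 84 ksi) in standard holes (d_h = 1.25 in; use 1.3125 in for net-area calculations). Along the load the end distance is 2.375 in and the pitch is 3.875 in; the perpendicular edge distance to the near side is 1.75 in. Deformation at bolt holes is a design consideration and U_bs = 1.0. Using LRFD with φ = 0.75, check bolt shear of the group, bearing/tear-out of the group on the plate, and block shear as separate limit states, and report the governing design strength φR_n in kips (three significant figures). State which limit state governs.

Bolt shear: A_b = π·1.125²/4 = 0.994 in²; R_n = 84 × 0.994 × 5 × 1 = 417.5 kips → 0.75 × 417.5 = 313 kips.
Bearing: edge l_c = 1.75, r_n = 91.35 kips; interior l_c = 2.625, r_n = 117.4 kips; R_n = 91.35 + 4·117.4 = 561.1 kips → 421 kips.
Block shear: A_gv = 13.41, A_nv = 8.977, A_nt = 0.8203 in²; R_n = min(0.6F_uA_nv, 0.6F_yA_gv) + U_bs·F_u·A_nt = 337.2 kips → 253 kips.
Block shear governs: 253 kips.

253 kips (block shear governs)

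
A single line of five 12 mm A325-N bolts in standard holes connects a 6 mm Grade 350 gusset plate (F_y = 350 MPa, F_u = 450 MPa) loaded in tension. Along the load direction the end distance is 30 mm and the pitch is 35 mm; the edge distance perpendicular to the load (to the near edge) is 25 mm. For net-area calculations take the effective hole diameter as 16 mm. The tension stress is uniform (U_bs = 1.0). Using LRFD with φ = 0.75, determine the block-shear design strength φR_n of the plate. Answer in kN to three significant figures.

153 kN

Shear plane L_v = 30 + 4·35 = 170 mm; A_gv = 170 × 6 = 1020 mm².
A_nv = (170 − 4.5·16) × 6 = 588 mm².
A_nt = (25 − 0.5·16) × 6 = 102 mm².
0.6 F_u A_nv = 158.8 kN; 0.6 F_y A_gv = 214.2 kN → shear rupture governs the shear term.
R_n = 158.8 + 1.0 × 450 × 102 / 1000 = 204.7 kN.
Design strength φR_n = 0.75 × 204.7 = 153 kN.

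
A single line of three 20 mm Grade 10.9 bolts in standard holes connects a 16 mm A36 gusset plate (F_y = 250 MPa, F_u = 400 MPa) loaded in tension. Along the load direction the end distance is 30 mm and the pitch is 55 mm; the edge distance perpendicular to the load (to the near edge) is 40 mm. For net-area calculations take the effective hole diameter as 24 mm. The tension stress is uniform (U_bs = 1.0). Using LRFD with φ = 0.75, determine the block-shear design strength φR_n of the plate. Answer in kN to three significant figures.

365 kN

Shear plane L_v = 30 + 2·55 = 140 mm; A_gv = 140 × 16 = 2240 mm².
A_nv = (140 − 2.5·24) × 16 = 1280 mm².
A_nt = (40 − 0.5·24) × 16 = 448 mm².
0.6 F_u A_nv = 307.2 kN; 0.6 F_y A_gv = 336 kN → shear rupture governs the shear term.
R_n = 307.2 + 1.0 × 400 × 448 / 1000 = 486.4 kN.
Design strength φR_n = 0.75 × 486.4 = 365 kN.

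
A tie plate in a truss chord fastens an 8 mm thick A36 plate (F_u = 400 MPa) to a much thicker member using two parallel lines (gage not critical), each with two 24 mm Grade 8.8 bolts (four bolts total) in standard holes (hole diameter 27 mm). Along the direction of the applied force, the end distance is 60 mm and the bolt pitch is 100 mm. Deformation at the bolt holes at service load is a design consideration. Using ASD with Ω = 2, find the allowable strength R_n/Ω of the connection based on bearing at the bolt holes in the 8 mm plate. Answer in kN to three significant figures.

Per bolt r_n = 1.2 l_c t F_u ≤ 2.4 d t F_u; upper limit = 2.4 × 24 × 8 × 400 / 1000 = 184.3 kN.
Edge bolt: l_c = 60 − 27/2 = 46.5 mm → 1.2 × 46.5 × 8 × 400 / 1000 = 178.6 → r_n = 178.6 kN.
Interior bolts: l_c = 100 − 27 = 73 mm → 1.2 × 73 × 8 × 400 / 1000 = 280.3 → r_n = 184.3 kN.
R_n = 2 × 178.6 + 2 × 184.3 = 725.8 kN.
Allowable strength R_n/Ω = 725.8 / 2 = 363 kN.

363 kN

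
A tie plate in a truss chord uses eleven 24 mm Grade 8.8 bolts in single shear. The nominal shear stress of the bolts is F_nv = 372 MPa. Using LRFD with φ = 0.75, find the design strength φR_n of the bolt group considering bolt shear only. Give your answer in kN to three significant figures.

A_b = π × 24² / 4 = 452.4 mm².
R_n = F_nv · A_b · n · n_s = 372 × 452.4 × 11 × 1 / 1000 = 1851 kN.
Design strength φR_n = 0.75 × 1851 = 1390 kN.

1390 kN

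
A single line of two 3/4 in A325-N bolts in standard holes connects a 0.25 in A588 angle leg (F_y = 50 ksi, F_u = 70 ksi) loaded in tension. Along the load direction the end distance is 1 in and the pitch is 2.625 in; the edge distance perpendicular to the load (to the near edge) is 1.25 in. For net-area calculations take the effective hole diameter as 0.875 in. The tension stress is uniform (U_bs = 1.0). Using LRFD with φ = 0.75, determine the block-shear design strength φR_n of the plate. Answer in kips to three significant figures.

Shear plane L_v = 1 + 1·2.625 = 3.625 in; A_gv = 3.625 × 0.25 = 0.9062 in².
A_nv = (3.625 − 1.5·0.875) × 0.25 = 0.5781 in².
A_nt = (1.25 − 0.5·0.875) × 0.25 = 0.2031 in².
0.6 F_u A_nv = 24.28 kips; 0.6 F_y A_gv = 27.19 kips → shear rupture governs the shear term.
R_n = 24.28 + 1.0 × 70 × 0.2031 = 38.5 kips.
Design strength φR_n = 0.75 × 38.5 = 28.9 kips.

28.9 kips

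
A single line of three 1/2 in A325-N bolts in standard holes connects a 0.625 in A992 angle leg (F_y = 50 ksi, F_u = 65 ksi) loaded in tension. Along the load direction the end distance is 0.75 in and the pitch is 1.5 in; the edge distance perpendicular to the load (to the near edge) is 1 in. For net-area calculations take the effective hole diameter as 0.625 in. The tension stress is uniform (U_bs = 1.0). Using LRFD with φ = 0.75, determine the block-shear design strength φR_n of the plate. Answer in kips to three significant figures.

60.9 kips

Shear plane L_v = 0.75 + 2·1.5 = 3.75 in; A_gv = 3.75 × 0.625 = 2.344 in².
A_nv = (3.75 − 2.5·0.625) × 0.625 = 1.367 in².
A_nt = (1 − 0.5·0.625) × 0.625 = 0.4297 in².
0.6 F_u A_nv = 53.32 kips; 0.6 F_y A_gv = 70.31 kips → shear rupture governs the shear term.
R_n = 53.32 + 1.0 × 65 × 0.4297 = 81.25 kips.
Design strength φR_n = 0.75 × 81.25 = 60.9 kips.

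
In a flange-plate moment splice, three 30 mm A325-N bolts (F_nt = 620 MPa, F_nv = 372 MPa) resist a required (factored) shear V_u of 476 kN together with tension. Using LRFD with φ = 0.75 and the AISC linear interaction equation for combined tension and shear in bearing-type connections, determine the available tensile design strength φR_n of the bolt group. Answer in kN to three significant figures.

489 kN

A_b = π·30²/4 = 706.9 mm²; f_rv = 476 × 1000 / (3 × 706.9) = 224.5 MPa.
F'_nt = 1.3 F_nt − (F_nt / φF_nv) f_rv = 1.3·620 − (620/(0.75·372))·224.5 = 307.2 MPa, capped at F_nt → F'_nt = 307.2 MPa.
R_n = F'_nt · A_b · n = 307.2 × 706.9 × 3 / 1000 = 651.4 kN.
Design strength φR_n = 0.75 × 651.4 = 489 kN.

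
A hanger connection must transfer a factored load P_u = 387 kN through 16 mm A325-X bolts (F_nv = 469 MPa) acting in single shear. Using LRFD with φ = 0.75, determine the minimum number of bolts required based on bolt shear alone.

6 bolts

A_b = π·16²/4 = 201.1 mm².
Per-bolt design strength φR_n = 0.75 × 469 × 201.1 × 1 / 1000 = 70.72 kN.
n ≥ 387 / 70.72 = 5.472 → use 6 bolts.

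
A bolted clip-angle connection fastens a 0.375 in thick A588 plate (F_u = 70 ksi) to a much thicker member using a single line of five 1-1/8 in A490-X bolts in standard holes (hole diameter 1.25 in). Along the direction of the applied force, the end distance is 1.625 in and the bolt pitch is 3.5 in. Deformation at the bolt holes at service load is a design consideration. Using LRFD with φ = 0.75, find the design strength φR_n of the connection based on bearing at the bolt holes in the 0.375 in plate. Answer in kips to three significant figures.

236 kips

Per bolt r_n = 1.2 l_c t F_u ≤ 2.4 d t F_u; upper limit = 2.4 × 1.125 × 0.375 × 70 = 70.88 kips.
Edge bolt: l_c = 1.625 − 1.25/2 = 1 in → 1.2 × 1 × 0.375 × 70 = 31.5 → r_n = 31.5 kips.
Interior bolts: l_c = 3.5 − 1.25 = 2.25 in → 1.2 × 2.25 × 0.375 × 70 = 70.88 → r_n = 70.88 kips.
R_n = 1 × 31.5 + 4 × 70.88 = 315 kips.
Design strength φR_n = 0.75 × 315 = 236 kips.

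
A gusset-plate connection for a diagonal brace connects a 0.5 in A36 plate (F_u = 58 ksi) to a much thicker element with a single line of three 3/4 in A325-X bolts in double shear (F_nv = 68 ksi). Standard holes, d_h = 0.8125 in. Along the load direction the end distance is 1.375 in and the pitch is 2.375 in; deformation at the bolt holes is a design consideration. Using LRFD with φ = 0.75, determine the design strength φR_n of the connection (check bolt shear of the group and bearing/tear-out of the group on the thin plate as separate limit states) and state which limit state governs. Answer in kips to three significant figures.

104 kips (bearing governs)

Bolt shear: A_b = π·0.75²/4 = 0.4418 in²; R_n = 68 × 0.4418 × 3 × 2 = 180.2 kips → 0.75 × 180.2 = 135 kips.
Bearing (1.2 l_c t F_u ≤ 2.4 d t F_u): upper limit = 2.4·0.75·0.5·58 = 52.2 kips.
  Edge l_c = 1.375 − 0.8125/2 = 0.9688 → r_n = 33.71 kips; interior l_c = 2.375 − 0.8125 = 1.562 → r_n = 52.2 kips.
  R_n,bearing = 1·33.71 + 2·52.2 = 138.1 kips → 0.75 × 138.1 = 104 kips.
Bearing governs: 104 kips.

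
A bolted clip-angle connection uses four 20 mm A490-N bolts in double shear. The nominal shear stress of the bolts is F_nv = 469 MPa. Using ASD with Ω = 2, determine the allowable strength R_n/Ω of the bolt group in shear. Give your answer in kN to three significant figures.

A_b = π × 20² / 4 = 314.2 mm².
R_n = F_nv · A_b · n · n_s = 469 × 314.2 × 4 × 2 / 1000 = 1179 kN.
Allowable strength R_n/Ω = 1179 / 2 = 589 kN.

589 kN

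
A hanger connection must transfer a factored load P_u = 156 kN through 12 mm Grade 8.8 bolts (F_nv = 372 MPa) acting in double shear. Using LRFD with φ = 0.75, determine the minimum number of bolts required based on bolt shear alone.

3 bolts

A_b = π·12²/4 = 113.1 mm².
Per-bolt design strength φR_n = 0.75 × 372 × 113.1 × 2 / 1000 = 63.11 kN.
n ≥ 156 / 63.11 = 2.472 → use 3 bolts.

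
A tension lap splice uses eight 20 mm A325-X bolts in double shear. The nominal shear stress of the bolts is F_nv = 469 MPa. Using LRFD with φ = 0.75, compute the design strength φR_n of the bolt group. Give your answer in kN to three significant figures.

1770 kN

A_b = π × 20² / 4 = 314.2 mm².
R_n = F_nv · A_b · n · n_s = 469 × 314.2 × 8 × 2 / 1000 = 2357 kN.
Design strength φR_n = 0.75 × 2357 = 1770 kN.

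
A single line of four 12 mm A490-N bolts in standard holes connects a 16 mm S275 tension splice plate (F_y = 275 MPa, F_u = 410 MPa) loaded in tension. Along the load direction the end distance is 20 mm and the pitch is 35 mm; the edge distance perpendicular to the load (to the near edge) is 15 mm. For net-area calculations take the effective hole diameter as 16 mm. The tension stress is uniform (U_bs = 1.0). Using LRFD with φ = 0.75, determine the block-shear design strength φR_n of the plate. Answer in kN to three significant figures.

Shear plane L_v = 20 + 3·35 = 125 mm; A_gv = 125 × 16 = 2000 mm².
A_nv = (125 − 3.5·16) × 16 = 1104 mm².
A_nt = (15 − 0.5·16) × 16 = 112 mm².
0.6 F_u A_nv = 271.6 kN; 0.6 F_y A_gv = 330 kN → shear rupture governs the shear term.
R_n = 271.6 + 1.0 × 410 × 112 / 1000 = 317.5 kN.
Design strength φR_n = 0.75 × 317.5 = 238 kN.

238 kN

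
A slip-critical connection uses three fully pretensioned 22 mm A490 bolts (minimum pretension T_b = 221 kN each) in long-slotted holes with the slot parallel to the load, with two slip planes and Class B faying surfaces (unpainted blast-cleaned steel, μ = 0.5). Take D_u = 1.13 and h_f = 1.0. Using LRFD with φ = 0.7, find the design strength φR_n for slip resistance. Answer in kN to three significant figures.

524 kN

R_n = μ · D_u · h_f · T_b · n_s · n_b = 0.5 × 1.13 × 1.0 × 221 × 2 × 3 = 749.2 kN.
Design strength φR_n = 0.7 × 749.2 = 524 kN.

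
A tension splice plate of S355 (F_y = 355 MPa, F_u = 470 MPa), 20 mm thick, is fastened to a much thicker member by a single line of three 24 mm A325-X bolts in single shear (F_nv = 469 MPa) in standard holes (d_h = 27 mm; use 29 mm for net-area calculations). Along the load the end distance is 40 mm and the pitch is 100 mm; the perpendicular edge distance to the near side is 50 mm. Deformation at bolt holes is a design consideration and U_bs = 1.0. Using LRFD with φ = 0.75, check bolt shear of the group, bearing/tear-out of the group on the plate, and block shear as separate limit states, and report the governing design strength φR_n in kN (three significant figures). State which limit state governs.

477 kN (bolt shear governs)

Bolt shear: A_b = π·24²/4 = 452.4 mm²; R_n = 469 × 452.4 × 3 × 1 / 1000 = 636.5 kN → 0.75 × 636.5 = 477 kN.
Bearing: edge l_c = 26.5, r_n = 298.9 kN; interior l_c = 73, r_n = 541.4 kN; R_n = 298.9 + 2·541.4 = 1382 kN → 1040 kN.
Block shear: A_gv = 4800, A_nv = 3350, A_nt = 710 mm²; R_n = min(0.6F_uA_nv, 0.6F_yA_gv) + U_bs·F_u·A_nt = 1278 kN → 959 kN.
Bolt shear governs: 477 kN.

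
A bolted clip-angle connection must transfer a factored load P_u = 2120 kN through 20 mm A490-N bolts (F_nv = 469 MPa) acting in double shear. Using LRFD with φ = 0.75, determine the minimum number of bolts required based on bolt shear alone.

10 bolts

A_b = π·20²/4 = 314.2 mm².
Per-bolt design strength φR_n = 0.75 × 469 × 314.2 × 2 / 1000 = 221 kN.
n ≥ 2120 / 221 = 9.592 → use 10 bolts.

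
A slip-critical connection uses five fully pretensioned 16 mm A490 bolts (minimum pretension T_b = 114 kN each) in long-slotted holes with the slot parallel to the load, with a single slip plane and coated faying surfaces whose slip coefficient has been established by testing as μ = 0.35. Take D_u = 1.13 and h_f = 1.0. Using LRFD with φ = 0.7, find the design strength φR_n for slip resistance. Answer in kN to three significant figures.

R_n = μ · D_u · h_f · T_b · n_s · n_b = 0.35 × 1.13 × 1.0 × 114 × 1 × 5 = 225.4 kN.
Design strength φR_n = 0.7 × 225.4 = 158 kN.

158 kN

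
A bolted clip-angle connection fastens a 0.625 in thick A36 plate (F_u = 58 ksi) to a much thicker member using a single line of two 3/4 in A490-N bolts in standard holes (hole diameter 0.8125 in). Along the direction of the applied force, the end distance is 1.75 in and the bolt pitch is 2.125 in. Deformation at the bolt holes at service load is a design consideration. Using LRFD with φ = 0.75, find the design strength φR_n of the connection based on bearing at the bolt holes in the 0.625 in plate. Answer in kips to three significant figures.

Per bolt r_n = 1.2 l_c t F_u ≤ 2.4 d t F_u; upper limit = 2.4 × 0.75 × 0.625 × 58 = 65.25 kips.
Edge bolt: l_c = 1.75 − 0.8125/2 = 1.344 in → 1.2 × 1.344 × 0.625 × 58 = 58.45 → r_n = 58.45 kips.
Interior bolts: l_c = 2.125 − 0.8125 = 1.312 in → 1.2 × 1.312 × 0.625 × 58 = 57.09 → r_n = 57.09 kips.
R_n = 1 × 58.45 + 1 × 57.09 = 115.5 kips.
Design strength φR_n = 0.75 × 115.5 = 86.7 kips.

86.7 kips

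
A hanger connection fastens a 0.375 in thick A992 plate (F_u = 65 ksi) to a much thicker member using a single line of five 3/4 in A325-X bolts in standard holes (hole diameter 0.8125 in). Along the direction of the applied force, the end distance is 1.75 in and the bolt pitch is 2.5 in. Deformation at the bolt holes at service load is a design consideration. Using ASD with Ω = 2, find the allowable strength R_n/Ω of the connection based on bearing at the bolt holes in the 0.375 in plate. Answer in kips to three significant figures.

Per bolt r_n = 1.2 l_c t F_u ≤ 2.4 d t F_u; upper limit = 2.4 × 0.75 × 0.375 × 65 = 43.87 kips.
Edge bolt: l_c = 1.75 − 0.8125/2 = 1.344 in → 1.2 × 1.344 × 0.375 × 65 = 39.3 → r_n = 39.3 kips.
Interior bolts: l_c = 2.5 − 0.8125 = 1.688 in → 1.2 × 1.688 × 0.375 × 65 = 49.36 → r_n = 43.87 kips.
R_n = 1 × 39.3 + 4 × 43.87 = 214.8 kips.
Allowable strength R_n/Ω = 214.8 / 2 = 107 kips.

107 kips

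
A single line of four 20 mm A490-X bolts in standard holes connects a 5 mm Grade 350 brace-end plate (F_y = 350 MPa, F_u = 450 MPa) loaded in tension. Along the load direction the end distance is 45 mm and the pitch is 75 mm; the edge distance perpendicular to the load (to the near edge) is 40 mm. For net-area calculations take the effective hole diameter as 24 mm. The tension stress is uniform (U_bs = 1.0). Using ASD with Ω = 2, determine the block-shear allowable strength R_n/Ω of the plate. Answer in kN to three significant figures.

157 kN

Shear plane L_v = 45 + 3·75 = 270 mm; A_gv = 270 × 5 = 1350 mm².
A_nv = (270 − 3.5·24) × 5 = 930 mm².
A_nt = (40 − 0.5·24) × 5 = 140 mm².
0.6 F_u A_nv = 251.1 kN; 0.6 F_y A_gv = 283.5 kN → shear rupture governs the shear term.
R_n = 251.1 + 1.0 × 450 × 140 / 1000 = 314.1 kN.
Allowable strength R_n/Ω = 314.1 / 2 = 157 kN.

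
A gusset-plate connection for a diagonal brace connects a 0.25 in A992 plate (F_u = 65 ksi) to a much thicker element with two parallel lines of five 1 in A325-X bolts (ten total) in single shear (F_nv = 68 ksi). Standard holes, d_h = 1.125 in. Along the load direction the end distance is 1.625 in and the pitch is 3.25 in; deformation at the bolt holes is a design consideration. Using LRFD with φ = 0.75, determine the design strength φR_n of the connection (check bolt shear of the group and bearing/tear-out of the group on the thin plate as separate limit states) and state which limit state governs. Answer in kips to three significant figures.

265 kips (bearing governs)

Bolt shear: A_b = π·1²/4 = 0.7854 in²; R_n = 68 × 0.7854 × 10 × 1 = 534.1 kips → 0.75 × 534.1 = 401 kips.
Bearing (1.2 l_c t F_u ≤ 2.4 d t F_u): upper limit = 2.4·1·0.25·65 = 39 kips.
  Edge l_c = 1.625 − 1.125/2 = 1.062 → r_n = 20.72 kips; interior l_c = 3.25 − 1.125 = 2.125 → r_n = 39 kips.
  R_n,bearing = 2·20.72 + 8·39 = 353.4 kips → 0.75 × 353.4 = 265 kips.
Bearing governs: 265 kips.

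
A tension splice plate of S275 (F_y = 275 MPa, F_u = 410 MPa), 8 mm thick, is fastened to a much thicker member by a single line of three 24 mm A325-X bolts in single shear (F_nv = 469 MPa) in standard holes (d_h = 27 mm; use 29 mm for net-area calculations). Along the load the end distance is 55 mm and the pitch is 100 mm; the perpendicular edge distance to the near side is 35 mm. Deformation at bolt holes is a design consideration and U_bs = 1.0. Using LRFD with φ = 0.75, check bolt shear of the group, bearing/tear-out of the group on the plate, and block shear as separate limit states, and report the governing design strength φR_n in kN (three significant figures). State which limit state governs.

303 kN (block shear governs)

Bolt shear: A_b = π·24²/4 = 452.4 mm²; R_n = 469 × 452.4 × 3 × 1 / 1000 = 636.5 kN → 0.75 × 636.5 = 477 kN.
Bearing: edge l_c = 41.5, r_n = 163.3 kN; interior l_c = 73, r_n = 188.9 kN; R_n = 163.3 + 2·188.9 = 541.2 kN → 406 kN.
Block shear: A_gv = 2040, A_nv = 1460, A_nt = 164 mm²; R_n = min(0.6F_uA_nv, 0.6F_yA_gv) + U_bs·F_u·A_nt = 403.8 kN → 303 kN.
Block shear governs: 303 kN.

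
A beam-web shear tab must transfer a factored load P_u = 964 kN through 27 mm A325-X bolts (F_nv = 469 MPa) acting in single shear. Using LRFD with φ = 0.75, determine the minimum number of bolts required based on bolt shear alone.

5 bolts

A_b = π·27²/4 = 572.6 mm².
Per-bolt design strength φR_n = 0.75 × 469 × 572.6 × 1 / 1000 = 201.4 kN.
n ≥ 964 / 201.4 = 4.787 → use 5 bolts.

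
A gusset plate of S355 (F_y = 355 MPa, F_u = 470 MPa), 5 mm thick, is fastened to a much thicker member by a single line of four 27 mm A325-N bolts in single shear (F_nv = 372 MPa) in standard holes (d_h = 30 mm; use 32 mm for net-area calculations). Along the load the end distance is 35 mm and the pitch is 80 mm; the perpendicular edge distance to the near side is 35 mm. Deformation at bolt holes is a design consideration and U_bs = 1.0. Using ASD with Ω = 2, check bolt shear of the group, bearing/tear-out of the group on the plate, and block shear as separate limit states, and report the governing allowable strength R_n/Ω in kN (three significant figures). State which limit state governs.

Bolt shear: A_b = π·27²/4 = 572.6 mm²; R_n = 372 × 572.6 × 4 × 1 / 1000 = 852 kN → 852 / 2 = 426 kN.
Bearing: edge l_c = 20, r_n = 56.4 kN; interior l_c = 50, r_n = 141 kN; R_n = 56.4 + 3·141 = 479.4 kN → 240 kN.
Block shear: A_gv = 1375, A_nv = 815, A_nt = 95 mm²; R_n = min(0.6F_uA_nv, 0.6F_yA_gv) + U_bs·F_u·A_nt = 274.5 kN → 137 kN.
Block shear governs: 137 kN.

137 kN (block shear governs)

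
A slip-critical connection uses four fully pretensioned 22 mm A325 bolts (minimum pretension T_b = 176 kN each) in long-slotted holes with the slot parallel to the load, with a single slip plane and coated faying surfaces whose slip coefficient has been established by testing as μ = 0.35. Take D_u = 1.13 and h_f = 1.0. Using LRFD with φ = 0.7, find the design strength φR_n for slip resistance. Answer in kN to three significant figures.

R_n = μ · D_u · h_f · T_b · n_s · n_b = 0.35 × 1.13 × 1.0 × 176 × 1 × 4 = 278.4 kN.
Design strength φR_n = 0.7 × 278.4 = 195 kN.

195 kN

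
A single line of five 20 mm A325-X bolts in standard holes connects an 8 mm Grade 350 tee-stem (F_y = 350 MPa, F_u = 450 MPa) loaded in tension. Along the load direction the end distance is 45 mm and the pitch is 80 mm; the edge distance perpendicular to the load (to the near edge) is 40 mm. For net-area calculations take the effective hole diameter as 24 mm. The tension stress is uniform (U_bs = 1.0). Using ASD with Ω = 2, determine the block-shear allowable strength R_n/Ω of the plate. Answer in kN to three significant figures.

328 kN

Shear plane L_v = 45 + 4·80 = 365 mm; A_gv = 365 × 8 = 2920 mm².
A_nv = (365 − 4.5·24) × 8 = 2056 mm².
A_nt = (40 − 0.5·24) × 8 = 224 mm².
0.6 F_u A_nv = 555.1 kN; 0.6 F_y A_gv = 613.2 kN → shear rupture governs the shear term.
R_n = 555.1 + 1.0 × 450 × 224 / 1000 = 655.9 kN.
Allowable strength R_n/Ω = 655.9 / 2 = 328 kN.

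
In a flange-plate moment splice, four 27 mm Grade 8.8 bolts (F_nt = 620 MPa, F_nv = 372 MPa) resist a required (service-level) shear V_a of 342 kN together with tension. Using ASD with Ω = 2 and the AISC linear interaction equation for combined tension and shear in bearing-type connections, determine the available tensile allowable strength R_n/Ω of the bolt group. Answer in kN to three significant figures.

A_b = π·27²/4 = 572.6 mm²; f_rv = 342 × 1000 / (4 × 572.6) = 149.3 MPa.
F'_nt = 1.3 F_nt − (Ω F_nt / F_nv) f_rv = 1.3·620 − (2·620/372)·149.3 = 308.2 MPa, capped at F_nt → F'_nt = 308.2 MPa.
R_n = F'_nt · A_b · n = 308.2 × 572.6 × 4 / 1000 = 705.9 kN.
Allowable strength R_n/Ω = 705.9 / 2 = 353 kN.

353 kN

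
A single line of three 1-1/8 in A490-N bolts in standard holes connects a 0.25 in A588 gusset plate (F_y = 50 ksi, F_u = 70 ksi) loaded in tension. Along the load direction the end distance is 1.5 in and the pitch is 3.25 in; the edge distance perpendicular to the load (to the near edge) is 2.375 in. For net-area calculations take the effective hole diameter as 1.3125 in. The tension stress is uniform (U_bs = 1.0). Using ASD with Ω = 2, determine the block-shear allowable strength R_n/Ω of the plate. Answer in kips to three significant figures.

Shear plane L_v = 1.5 + 2·3.25 = 8 in; A_gv = 8 × 0.25 = 2 in².
A_nv = (8 − 2.5·1.3125) × 0.25 = 1.18 in².
A_nt = (2.375 − 0.5·1.3125) × 0.25 = 0.4297 in².
0.6 F_u A_nv = 49.55 kips; 0.6 F_y A_gv = 60 kips → shear rupture governs the shear term.
R_n = 49.55 + 1.0 × 70 × 0.4297 = 79.62 kips.
Allowable strength R_n/Ω = 79.62 / 2 = 39.8 kips.

39.8 kips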